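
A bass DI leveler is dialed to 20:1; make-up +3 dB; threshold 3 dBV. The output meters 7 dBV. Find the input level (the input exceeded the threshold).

23 dBV

Remove make-up: 7 − 3 = 4 dBV.
Post-compression overshoot = 4 − 3 = 1 dB.
Input overshoot = R × output overshoot = 20 dB → input = 3 + 20 = 23 dBV.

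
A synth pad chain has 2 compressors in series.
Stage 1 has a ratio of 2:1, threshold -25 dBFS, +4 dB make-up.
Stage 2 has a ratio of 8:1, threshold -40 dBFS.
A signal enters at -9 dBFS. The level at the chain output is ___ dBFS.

Stage 1: overshoot 16 dB → 16/2 = 8 dB → -17 dBFS; +4 dB make-up → -13 dBFS.
Stage 2: overshoot 27 dB → 27/8 = 3.375 dB → -36.625 dBFS.

-36.625 dBFS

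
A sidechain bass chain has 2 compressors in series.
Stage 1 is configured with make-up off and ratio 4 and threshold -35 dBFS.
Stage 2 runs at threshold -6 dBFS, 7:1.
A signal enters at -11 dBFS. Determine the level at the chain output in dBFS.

Stage 1: overshoot 24 dB → 24/4 = 6 dB → -29 dBFS.
Stage 2: below threshold (-29 ≤ -6); passes unchanged; output -29 dBFS.

-29 dBFS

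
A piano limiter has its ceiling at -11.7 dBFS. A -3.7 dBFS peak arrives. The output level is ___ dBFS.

-11.7 dBFS

At ∞:1, everything above -11.7 dBFS is held at the ceiling.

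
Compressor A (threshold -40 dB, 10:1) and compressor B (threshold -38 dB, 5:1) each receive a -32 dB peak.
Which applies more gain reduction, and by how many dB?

A: overshoot 8 dB → output overshoot 0.8 dB → GR 7.2 dB.
B: overshoot 6 dB → output overshoot 1.2 dB → GR 4.8 dB.
Difference: 2.4 dB in favour of A.

A, by 2.4 dB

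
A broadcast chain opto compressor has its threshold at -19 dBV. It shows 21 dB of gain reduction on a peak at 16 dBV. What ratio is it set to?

Input overshoot = 16 − (-19) = 35 dB.
Output overshoot = 35 − 21 = 14 dB.
Ratio = input overshoot / output overshoot = 35 / 14 = 2.5.

2.5:1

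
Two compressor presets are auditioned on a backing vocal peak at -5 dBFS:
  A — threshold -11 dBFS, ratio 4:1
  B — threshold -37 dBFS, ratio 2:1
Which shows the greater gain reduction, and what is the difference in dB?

B, by 11.5 dB

A: GR = 6 − 6/4 = 4.5 dB.
B: GR = 32 − 32/2 = 16 dB.
B reduces 11.5 dB more.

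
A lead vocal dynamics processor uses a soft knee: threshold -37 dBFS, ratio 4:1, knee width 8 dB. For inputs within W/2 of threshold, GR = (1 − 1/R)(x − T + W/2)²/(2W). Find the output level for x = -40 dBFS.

-40.046875 dBFS

x − T + W/2 = -40 − (-37) + 4 = 1.
GR = (1 − 1/4) × 1² / 16 = 0.75 × 1 / 16 = 0.046875 dB.
Output = -40 − 0.046875 = -40.046875 dBFS.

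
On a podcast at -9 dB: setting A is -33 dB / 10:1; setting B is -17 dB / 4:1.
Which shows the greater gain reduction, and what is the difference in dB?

A, by 15.6 dB

A: GR = 24 − 24/10 = 21.6 dB.
B: GR = 8 − 8/4 = 6 dB.
A reduces 15.6 dB more.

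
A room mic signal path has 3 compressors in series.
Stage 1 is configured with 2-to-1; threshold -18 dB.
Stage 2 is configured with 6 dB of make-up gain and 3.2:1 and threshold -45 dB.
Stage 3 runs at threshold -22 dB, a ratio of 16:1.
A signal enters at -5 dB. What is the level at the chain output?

Stage 1: overshoot 13 dB → 13/2 = 6.5 dB → -11.5 dB.
Stage 2: -11.5 dB is 33.5 dB over -45 dB; at 3.2:1 that becomes 10.46875 dB over, giving -34.53125 dB; +6 dB make-up → -28.53125 dB.
Stage 3: -28.53125 dB ≤ -22 dB, so stage 3 doesn't engage; output -28.53125 dB.

-28.53125 dB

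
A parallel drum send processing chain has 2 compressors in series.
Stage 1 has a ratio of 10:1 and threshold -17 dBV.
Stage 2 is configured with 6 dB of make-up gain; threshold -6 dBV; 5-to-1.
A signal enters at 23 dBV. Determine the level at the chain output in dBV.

-7 dBV

Stage 1: 23 dBV is 40 dB over -17 dBV; at 10:1 that becomes 4 dB over, giving -13 dBV.
Stage 2: -13 dBV ≤ -6 dBV, so stage 2 doesn't engage; make-up brings it to -7 dBV.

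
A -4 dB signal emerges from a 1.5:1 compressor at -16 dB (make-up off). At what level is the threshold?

Let T be the threshold. Output overshoot = (input overshoot)/R, so -16 − T = (-4 − T)/1.5.
1.5·(-16 − T) = -4 − T → 0.5·T = -24 − (-4) = -20.
T = -20/0.5 = -40 dB.

-40 dB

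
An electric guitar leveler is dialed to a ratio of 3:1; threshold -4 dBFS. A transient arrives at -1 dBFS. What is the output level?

-3 dBFS

The input is 3 dB above the -4 dBFS threshold.
At 3:1 the overshoot is divided by 3, leaving 1 dB above threshold.
That puts the output at -3 dBFS.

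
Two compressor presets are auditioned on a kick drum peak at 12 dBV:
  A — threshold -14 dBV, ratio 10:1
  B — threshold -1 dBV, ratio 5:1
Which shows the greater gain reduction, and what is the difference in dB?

A, by 13 dB

A: overshoot 26 dB → output overshoot 2.6 dB → GR 23.4 dB.
B: overshoot 13 dB → output overshoot 2.6 dB → GR 10.4 dB.
Difference: 13 dB in favour of A.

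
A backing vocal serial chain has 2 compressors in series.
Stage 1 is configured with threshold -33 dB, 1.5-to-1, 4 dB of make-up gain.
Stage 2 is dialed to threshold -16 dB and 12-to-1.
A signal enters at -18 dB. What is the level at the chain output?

Stage 1: overshoot 15 dB → 15/1.5 = 10 dB → -23 dB; +4 dB make-up → -19 dB.
Stage 2: below threshold (-19 ≤ -16); passes unchanged; output -19 dB.

-19 dB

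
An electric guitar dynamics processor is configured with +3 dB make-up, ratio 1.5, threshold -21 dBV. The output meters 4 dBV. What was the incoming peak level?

Stripping the +3 dB make-up gives 1 dBV at the gain stage.
Post-compression overshoot = 1 − (-21) = 22 dB.
Before 1.5:1 compression the overshoot was 22 × 1.5 = 33 dB, so input = -21 + 33 = 12 dBV.

12 dBV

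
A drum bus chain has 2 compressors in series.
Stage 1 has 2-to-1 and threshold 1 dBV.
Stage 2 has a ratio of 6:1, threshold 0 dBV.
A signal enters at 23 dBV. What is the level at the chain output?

Stage 1: 23 dBV is 22 dB over 1 dBV; at 2:1 that becomes 11 dB over, giving 12 dBV.
Stage 2: overshoot 12 dB → 12/6 = 2 dB → 2 dBV.

2 dBV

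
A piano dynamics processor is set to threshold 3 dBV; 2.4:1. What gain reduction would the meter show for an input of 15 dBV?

7 dB

15 dBV exceeds the threshold by 12 dB.
At 2.4:1, output sits 12/2.4 = 5 dB above threshold.
Gain reduction = 12 − 5 = 7 dB.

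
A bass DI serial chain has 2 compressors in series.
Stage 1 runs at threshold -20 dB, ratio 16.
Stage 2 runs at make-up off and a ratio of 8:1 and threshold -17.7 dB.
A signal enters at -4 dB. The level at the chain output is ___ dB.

Stage 1: overshoot 16 dB → 16/16 = 1 dB → -19 dB.
Stage 2: -19 dB is at or below the -17.7 dB threshold — no compression; output -19 dB.

-19 dB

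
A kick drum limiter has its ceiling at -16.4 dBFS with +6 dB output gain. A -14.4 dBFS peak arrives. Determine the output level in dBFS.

The limiter clamps the peak to its -16.4 dBFS ceiling.
Output gain then adds 6 dB: -16.4 + 6 = -10.4 dBFS.

-10.4 dBFS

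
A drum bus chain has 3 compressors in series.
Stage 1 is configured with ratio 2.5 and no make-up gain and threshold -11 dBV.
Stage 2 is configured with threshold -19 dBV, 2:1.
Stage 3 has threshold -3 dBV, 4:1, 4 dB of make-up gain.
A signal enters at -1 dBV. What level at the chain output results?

-9 dBV

Stage 1: -1 dBV is 10 dB over -11 dBV; at 2.5:1 that becomes 4 dB over, giving -7 dBV.
Stage 2: 12 dB above -19 dBV, reduced 2:1 to 6 dB above → -13 dBV.
Stage 3: below threshold (-13 ≤ -3); passes unchanged; make-up brings it to -9 dBV.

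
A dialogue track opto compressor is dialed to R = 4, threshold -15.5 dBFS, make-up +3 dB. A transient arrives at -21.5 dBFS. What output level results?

-18.5 dBFS

-21.5 dBFS is 6 dB below the -15.5 dBFS threshold, so no gain reduction is applied.
Make-up gain adds 3 dB: -21.5 + 3 = -18.5 dBFS.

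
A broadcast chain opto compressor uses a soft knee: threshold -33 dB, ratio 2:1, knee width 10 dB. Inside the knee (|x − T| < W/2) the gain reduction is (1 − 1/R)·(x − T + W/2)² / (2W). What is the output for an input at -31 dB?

-32.225 dB

x − T + W/2 = -31 − (-33) + 5 = 7.
GR = (1 − 1/2) × 7² / 20 = 0.5 × 49 / 20 = 1.225 dB.
Output = -31 − 1.225 = -32.225 dB.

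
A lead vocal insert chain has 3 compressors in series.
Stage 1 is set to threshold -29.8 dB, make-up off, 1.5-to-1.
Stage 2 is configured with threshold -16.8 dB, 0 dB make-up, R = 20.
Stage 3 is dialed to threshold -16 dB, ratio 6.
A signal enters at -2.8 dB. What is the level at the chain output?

Stage 1: 27 dB above -29.8 dB, reduced 1.5:1 to 18 dB above → -11.8 dB.
Stage 2: -11.8 dB is 5 dB over -16.8 dB; at 20:1 that becomes 0.25 dB over, giving -16.55 dB.
Stage 3: -16.55 dB is at or below the -16 dB threshold — no compression; output -16.55 dB.

-16.55 dB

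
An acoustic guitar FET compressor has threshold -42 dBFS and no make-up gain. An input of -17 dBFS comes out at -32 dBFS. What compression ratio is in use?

Input overshoot = -17 − (-42) = 25 dB; output overshoot = -32 − (-42) = 10 dB.
Ratio = 25 / 10 = 2.5.

2.5:1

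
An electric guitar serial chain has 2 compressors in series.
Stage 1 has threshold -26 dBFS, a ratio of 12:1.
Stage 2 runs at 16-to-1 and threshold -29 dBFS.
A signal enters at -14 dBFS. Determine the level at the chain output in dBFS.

Stage 1: overshoot 12 dB → 12/12 = 1 dB → -25 dBFS.
Stage 2: 4 dB above -29 dBFS, reduced 16:1 to 0.25 dB above → -28.75 dBFS.

-28.75 dBFS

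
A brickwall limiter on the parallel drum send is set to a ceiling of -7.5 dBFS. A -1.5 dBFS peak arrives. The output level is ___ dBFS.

-7.5 dBFS

A brickwall limiter is an ∞:1 compressor: any input above the ceiling is clamped to -7.5 dBFS.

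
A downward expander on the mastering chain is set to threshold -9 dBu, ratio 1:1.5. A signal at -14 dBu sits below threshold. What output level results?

-16.5 dBu

Below threshold, a 1:1.5 expander applies gain = (1.5−1)×(T − x) of attenuation.
(1.5−1) × 5 = 2.5 dB, so output = -14 − 2.5 = -16.5 dBu.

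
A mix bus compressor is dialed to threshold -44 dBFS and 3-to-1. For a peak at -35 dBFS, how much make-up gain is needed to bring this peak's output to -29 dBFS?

The peak compresses to -44 + 9/3 = -41 dBFS.
To reach -29 dBFS requires -29 − (-41) = 12 dB of make-up.

12 dB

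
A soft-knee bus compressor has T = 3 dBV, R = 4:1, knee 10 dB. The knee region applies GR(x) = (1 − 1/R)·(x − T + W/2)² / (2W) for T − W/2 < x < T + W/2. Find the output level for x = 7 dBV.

x − T + W/2 = 7 − 3 + 5 = 9.
GR = (1 − 1/4) × 9² / 20 = 0.75 × 81 / 20 = 3.0375 dB.
Output = 7 − 3.0375 = 3.9625 dBV.

3.9625 dBV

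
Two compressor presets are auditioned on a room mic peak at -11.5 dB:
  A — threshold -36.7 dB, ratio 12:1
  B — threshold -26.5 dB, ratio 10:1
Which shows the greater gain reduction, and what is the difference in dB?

A: 25.2 dB over, compressed to 2.1 dB over, so 23.1 dB of GR.
B: 15 dB over, compressed to 1.5 dB over, so 13.5 dB of GR.
A applies 9.6 dB more gain reduction.

A, by 9.6 dB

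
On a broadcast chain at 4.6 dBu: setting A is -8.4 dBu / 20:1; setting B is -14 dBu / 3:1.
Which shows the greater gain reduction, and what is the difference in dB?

A: 13 dB over, compressed to 0.65 dB over, so 12.35 dB of GR.
B: 18.6 dB over, compressed to 6.2 dB over, so 12.4 dB of GR.
B applies 0.05 dB more gain reduction.

B, by 0.05 dB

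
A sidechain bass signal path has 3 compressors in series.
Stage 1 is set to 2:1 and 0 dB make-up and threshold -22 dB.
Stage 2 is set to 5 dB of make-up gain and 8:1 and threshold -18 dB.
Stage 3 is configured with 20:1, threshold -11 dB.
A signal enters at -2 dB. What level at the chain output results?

Stage 1: -2 dB is 20 dB over -22 dB; at 2:1 that becomes 10 dB over, giving -12 dB.
Stage 2: 6 dB above -18 dB, reduced 8:1 to 0.75 dB above → -17.25 dB; +5 dB make-up → -12.25 dB.
Stage 3: -12.25 dB ≤ -11 dB, so stage 3 doesn't engage; output -12.25 dB.

-12.25 dB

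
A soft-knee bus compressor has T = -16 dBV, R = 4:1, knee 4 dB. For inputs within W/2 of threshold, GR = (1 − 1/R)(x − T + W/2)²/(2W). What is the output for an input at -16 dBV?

x − T + W/2 = -16 − (-16) + 2 = 2.
GR = (1 − 1/4) × 2² / 8 = 0.75 × 4 / 8 = 0.375 dB.
Output = -16 − 0.375 = -16.375 dBV.

-16.375 dBV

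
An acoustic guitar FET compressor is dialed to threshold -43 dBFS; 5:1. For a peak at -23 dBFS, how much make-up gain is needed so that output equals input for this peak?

Overshoot 20 dB → 20/5 = 4 dB after compression, so the compressed level is -43 + 4 = -39 dBFS.
Make-up = target − compressed = -23 − (-39) = 16 dB.

16 dB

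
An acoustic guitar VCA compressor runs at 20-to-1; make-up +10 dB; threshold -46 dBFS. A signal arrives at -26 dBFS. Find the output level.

-35 dBFS

The input is 20 dB above the -46 dBFS threshold.
20:1 compression reduces that to 20/20 = 1 dB over.
That puts the output at -45 dBFS; make-up adds 10 dB, giving -35 dBFS.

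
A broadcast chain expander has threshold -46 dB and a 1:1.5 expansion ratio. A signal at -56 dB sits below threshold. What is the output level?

Undershoot = (-46) − (-56) = 10 dB.
At 1:1.5, that expands to 15 dB under threshold.
Output = -46 − 15 = -61 dB.

-61 dB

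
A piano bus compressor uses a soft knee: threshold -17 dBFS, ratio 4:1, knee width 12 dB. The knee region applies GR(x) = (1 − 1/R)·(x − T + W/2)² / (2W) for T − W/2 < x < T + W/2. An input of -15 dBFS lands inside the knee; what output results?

-17 dBFS

x − T + W/2 = -15 − (-17) + 6 = 8.
GR = (1 − 1/4) × 8² / 24 = 0.75 × 64 / 24 = 2 dB.
Output = -15 − 2 = -17 dBFS.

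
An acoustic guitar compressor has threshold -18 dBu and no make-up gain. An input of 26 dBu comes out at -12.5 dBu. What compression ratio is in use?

8:1

Input overshoot = 26 − (-18) = 44 dB; output overshoot = -12.5 − (-18) = 5.5 dB.
Ratio = 44 / 5.5 = 8.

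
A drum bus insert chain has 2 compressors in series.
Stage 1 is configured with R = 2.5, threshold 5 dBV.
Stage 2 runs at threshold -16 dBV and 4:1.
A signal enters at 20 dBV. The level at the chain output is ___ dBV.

-9.25 dBV

Stage 1: 20 dBV is 15 dB over 5 dBV; at 2.5:1 that becomes 6 dB over, giving 11 dBV.
Stage 2: overshoot 27 dB → 27/4 = 6.75 dB → -9.25 dBV.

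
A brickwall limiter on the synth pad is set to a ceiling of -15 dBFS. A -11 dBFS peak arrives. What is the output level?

-15 dBFS

The limiter clamps the peak to its -15 dBFS ceiling.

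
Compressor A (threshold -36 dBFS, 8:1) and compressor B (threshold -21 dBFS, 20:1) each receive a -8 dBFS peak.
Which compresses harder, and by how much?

A: overshoot 28 dB → output overshoot 3.5 dB → GR 24.5 dB.
B: overshoot 13 dB → output overshoot 0.65 dB → GR 12.35 dB.
A reduces 12.15 dB more.

A, by 12.15 dB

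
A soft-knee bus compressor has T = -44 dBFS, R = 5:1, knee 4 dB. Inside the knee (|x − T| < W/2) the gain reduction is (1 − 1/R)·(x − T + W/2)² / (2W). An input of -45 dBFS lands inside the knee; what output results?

-45.1 dBFS

x − T + W/2 = -45 − (-44) + 2 = 1.
GR = (1 − 1/5) × 1² / 8 = 0.8 × 1 / 8 = 0.1 dB.
Output = -45 − 0.1 = -45.1 dBFS.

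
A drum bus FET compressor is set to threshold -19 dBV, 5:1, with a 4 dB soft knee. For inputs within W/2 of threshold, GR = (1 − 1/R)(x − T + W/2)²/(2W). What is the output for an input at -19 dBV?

x − T + W/2 = -19 − (-19) + 2 = 2.
GR = (1 − 1/5) × 2² / 8 = 0.8 × 4 / 8 = 0.4 dB.
Output = -19 − 0.4 = -19.4 dBV.

-19.4 dBV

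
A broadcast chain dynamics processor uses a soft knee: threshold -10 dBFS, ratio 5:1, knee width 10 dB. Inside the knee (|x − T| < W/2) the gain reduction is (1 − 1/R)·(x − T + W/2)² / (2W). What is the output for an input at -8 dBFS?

-9.96 dBFS

x − T + W/2 = -8 − (-10) + 5 = 7.
GR = (1 − 1/5) × 7² / 20 = 0.8 × 49 / 20 = 1.96 dB.
Output = -8 − 1.96 = -9.96 dBFS.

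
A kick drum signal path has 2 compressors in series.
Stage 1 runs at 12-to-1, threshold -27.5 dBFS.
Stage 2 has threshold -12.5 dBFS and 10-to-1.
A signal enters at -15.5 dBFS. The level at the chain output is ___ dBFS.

Stage 1: 12 dB above -27.5 dBFS, reduced 12:1 to 1 dB above → -26.5 dBFS.
Stage 2: -26.5 dBFS ≤ -12.5 dBFS, so stage 2 doesn't engage; output -26.5 dBFS.

-26.5 dBFS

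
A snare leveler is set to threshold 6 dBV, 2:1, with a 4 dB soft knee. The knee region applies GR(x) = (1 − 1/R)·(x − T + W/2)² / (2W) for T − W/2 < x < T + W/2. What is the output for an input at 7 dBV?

x − T + W/2 = 7 − 6 + 2 = 3.
GR = (1 − 1/2) × 3² / 8 = 0.5 × 9 / 8 = 0.5625 dB.
Output = 7 − 0.5625 = 6.4375 dBV.

6.4375 dBV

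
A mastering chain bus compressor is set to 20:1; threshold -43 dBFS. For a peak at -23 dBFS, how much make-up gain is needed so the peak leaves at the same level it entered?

The peak compresses to -43 + 20/20 = -42 dBFS.
To reach -23 dBFS requires -23 − (-42) = 19 dB of make-up.

19 dB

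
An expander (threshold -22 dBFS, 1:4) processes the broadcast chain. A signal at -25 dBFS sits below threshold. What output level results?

-34 dBFS

Below threshold, a 1:4 expander applies gain = (4−1)×(T − x) of attenuation.
(4−1) × 3 = 9 dB, so output = -25 − 9 = -34 dBFS.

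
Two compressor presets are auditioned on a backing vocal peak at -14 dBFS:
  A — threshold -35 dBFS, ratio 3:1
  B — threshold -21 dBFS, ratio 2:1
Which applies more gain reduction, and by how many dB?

A: 21 dB over, compressed to 7 dB over, so 14 dB of GR.
B: 7 dB over, compressed to 3.5 dB over, so 3.5 dB of GR.
Difference: 10.5 dB in favour of A.

A, by 10.5 dB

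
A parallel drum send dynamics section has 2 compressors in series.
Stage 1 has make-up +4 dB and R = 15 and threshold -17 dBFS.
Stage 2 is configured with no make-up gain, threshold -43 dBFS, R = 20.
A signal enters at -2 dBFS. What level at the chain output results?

-41.45 dBFS

Stage 1: -2 dBFS is 15 dB over -17 dBFS; at 15:1 that becomes 1 dB over, giving -16 dBFS; +4 dB make-up → -12 dBFS.
Stage 2: -12 dBFS is 31 dB over -43 dBFS; at 20:1 that becomes 1.55 dB over, giving -41.45 dBFS.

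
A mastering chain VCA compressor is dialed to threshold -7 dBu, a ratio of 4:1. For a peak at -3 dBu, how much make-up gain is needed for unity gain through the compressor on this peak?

Overshoot 4 dB → 4/4 = 1 dB after compression, so the compressed level is -7 + 1 = -6 dBu.
Make-up = target − compressed = -3 − (-6) = 3 dB.

3 dB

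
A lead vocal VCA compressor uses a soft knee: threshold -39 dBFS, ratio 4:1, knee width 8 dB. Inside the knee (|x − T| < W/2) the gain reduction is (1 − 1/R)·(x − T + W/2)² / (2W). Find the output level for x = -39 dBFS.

-39.75 dBFS

x − T + W/2 = -39 − (-39) + 4 = 4.
GR = (1 − 1/4) × 4² / 16 = 0.75 × 16 / 16 = 0.75 dB.
Output = -39 − 0.75 = -39.75 dBFS.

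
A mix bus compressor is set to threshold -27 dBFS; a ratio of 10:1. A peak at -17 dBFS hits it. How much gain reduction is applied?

Overshoot = -17 − (-27) = 10 dB.
After 10:1 compression the overshoot becomes 10/10 = 1 dB.
So the signal is attenuated by 10 − 1 = 9 dB.

9 dB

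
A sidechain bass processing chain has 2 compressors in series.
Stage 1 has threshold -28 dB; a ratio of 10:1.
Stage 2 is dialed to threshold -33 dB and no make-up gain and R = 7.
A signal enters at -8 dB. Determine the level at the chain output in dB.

-32 dB

Stage 1: -8 dB is 20 dB over -28 dB; at 10:1 that becomes 2 dB over, giving -26 dB.
Stage 2: 7 dB above -33 dB, reduced 7:1 to 1 dB above → -32 dB.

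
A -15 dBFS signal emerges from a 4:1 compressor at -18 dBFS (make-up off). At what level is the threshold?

Let T be the threshold. Output overshoot = (input overshoot)/R, so -18 − T = (-15 − T)/4.
4·(-18 − T) = -15 − T → 3·T = -72 − (-15) = -57.
T = -57/3 = -19 dBFS.

-19 dBFS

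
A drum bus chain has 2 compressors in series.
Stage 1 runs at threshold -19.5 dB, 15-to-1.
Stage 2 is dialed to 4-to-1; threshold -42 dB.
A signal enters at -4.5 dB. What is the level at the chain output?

-36.125 dB

Stage 1: 15 dB above -19.5 dB, reduced 15:1 to 1 dB above → -18.5 dB.
Stage 2: 23.5 dB above -42 dB, reduced 4:1 to 5.875 dB above → -36.125 dB.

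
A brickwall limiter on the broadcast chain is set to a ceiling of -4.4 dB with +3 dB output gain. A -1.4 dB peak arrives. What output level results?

At ∞:1, everything above -4.4 dB is held at the ceiling.
Output gain then adds 3 dB: -4.4 + 3 = -1.4 dB.

-1.4 dB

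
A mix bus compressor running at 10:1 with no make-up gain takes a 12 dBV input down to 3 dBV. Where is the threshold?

Let T be the threshold. Output overshoot = (input overshoot)/R, so 3 − T = (12 − T)/10.
10·(3 − T) = 12 − T → 9·T = 30 − 12 = 18.
T = 18/9 = 2 dBV.

2 dBV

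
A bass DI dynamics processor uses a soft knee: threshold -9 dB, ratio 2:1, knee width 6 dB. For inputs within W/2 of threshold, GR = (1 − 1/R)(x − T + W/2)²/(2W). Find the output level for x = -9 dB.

-9.375 dB

x − T + W/2 = -9 − (-9) + 3 = 3.
GR = (1 − 1/2) × 3² / 12 = 0.5 × 9 / 12 = 0.375 dB.
Output = -9 − 0.375 = -9.375 dB.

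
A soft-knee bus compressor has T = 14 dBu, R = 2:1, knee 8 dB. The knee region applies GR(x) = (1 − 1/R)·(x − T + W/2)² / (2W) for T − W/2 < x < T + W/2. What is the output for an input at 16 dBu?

14.875 dBu

x − T + W/2 = 16 − 14 + 4 = 6.
GR = (1 − 1/2) × 6² / 16 = 0.5 × 36 / 16 = 1.125 dB.
Output = 16 − 1.125 = 14.875 dBu.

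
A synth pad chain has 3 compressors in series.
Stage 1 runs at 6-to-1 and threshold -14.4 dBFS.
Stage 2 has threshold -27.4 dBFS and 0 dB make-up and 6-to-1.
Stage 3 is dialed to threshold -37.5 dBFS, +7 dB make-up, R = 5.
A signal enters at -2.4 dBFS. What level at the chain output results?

-27.98 dBFS

Stage 1: overshoot 12 dB → 12/6 = 2 dB → -12.4 dBFS.
Stage 2: 15 dB above -27.4 dBFS, reduced 6:1 to 2.5 dB above → -24.9 dBFS.
Stage 3: overshoot 12.6 dB → 12.6/5 = 2.52 dB → -34.98 dBFS; +7 dB make-up → -27.98 dBFS.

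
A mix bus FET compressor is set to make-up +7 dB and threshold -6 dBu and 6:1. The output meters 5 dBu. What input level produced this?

18 dBu

Before make-up, the level was 5 − 7 = -2 dBu.
Post-compression overshoot = -2 − (-6) = 4 dB.
Input overshoot = R × output overshoot = 24 dB → input = -6 + 24 = 18 dBu.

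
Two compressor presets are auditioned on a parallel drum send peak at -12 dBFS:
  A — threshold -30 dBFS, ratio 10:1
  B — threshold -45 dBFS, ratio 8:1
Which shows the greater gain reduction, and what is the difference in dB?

A: GR = 18 − 18/10 = 16.2 dB.
B: GR = 33 − 33/8 = 28.875 dB.
B reduces 12.675 dB more.

B, by 12.675 dB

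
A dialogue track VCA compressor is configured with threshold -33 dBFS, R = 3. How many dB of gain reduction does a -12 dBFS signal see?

14 dB

-12 dBFS exceeds the threshold by 21 dB.
At 3:1, output sits 21/3 = 7 dB above threshold.
GR = overshoot in − overshoot out = 21 − 7 = 14 dB.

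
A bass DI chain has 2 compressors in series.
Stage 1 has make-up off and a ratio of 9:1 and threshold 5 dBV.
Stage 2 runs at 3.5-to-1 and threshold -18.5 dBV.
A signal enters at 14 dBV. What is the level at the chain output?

-11.5 dBV

Stage 1: 14 dBV is 9 dB over 5 dBV; at 9:1 that becomes 1 dB over, giving 6 dBV.
Stage 2: overshoot 24.5 dB → 24.5/3.5 = 7 dB → -11.5 dBV.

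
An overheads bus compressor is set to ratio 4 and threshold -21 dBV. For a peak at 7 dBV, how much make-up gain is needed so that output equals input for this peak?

21 dB

Overshoot 28 dB → 28/4 = 7 dB after compression, so the compressed level is -21 + 7 = -14 dBV.
Make-up = target − compressed = 7 − (-14) = 21 dB.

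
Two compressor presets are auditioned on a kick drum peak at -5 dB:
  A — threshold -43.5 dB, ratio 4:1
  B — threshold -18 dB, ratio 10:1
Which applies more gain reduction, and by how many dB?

A: overshoot 38.5 dB → output overshoot 9.625 dB → GR 28.875 dB.
B: overshoot 13 dB → output overshoot 1.3 dB → GR 11.7 dB.
A applies 17.175 dB more gain reduction.

A, by 17.175 dB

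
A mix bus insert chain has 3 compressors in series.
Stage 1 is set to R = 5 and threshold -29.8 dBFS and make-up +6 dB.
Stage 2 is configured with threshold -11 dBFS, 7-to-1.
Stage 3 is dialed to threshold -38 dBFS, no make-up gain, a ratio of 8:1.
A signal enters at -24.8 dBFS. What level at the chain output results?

Stage 1: 5 dB above -29.8 dBFS, reduced 5:1 to 1 dB above → -28.8 dBFS; +6 dB make-up → -22.8 dBFS.
Stage 2: below threshold (-22.8 ≤ -11); passes unchanged; output -22.8 dBFS.
Stage 3: 15.2 dB above -38 dBFS, reduced 8:1 to 1.9 dB above → -36.1 dBFS.

-36.1 dBFS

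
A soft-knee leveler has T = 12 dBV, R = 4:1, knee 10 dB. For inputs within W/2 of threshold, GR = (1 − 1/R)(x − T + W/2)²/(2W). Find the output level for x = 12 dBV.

x − T + W/2 = 12 − 12 + 5 = 5.
GR = (1 − 1/4) × 5² / 20 = 0.75 × 25 / 20 = 0.9375 dB.
Output = 12 − 0.9375 = 11.0625 dBV.

11.0625 dBV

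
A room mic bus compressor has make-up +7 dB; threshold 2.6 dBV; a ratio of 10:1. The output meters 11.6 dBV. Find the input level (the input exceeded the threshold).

Before make-up, the level was 11.6 − 7 = 4.6 dBV.
The compressed level sits 4.6 − 2.6 = 2 dB over threshold.
Before 10:1 compression the overshoot was 2 × 10 = 20 dB, so input = 2.6 + 20 = 22.6 dBV.

22.6 dBV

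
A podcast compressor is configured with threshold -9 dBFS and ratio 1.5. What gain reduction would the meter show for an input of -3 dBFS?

The signal is 6 dB above threshold.
At 1.5:1, output sits 6/1.5 = 4 dB above threshold.
Gain reduction = 6 − 4 = 2 dB.

2 dB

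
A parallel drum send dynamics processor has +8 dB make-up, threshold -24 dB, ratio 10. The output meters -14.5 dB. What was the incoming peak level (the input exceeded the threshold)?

-9 dB

Stripping the +8 dB make-up gives -22.5 dB at the gain stage.
The compressed level sits -22.5 − (-24) = 1.5 dB over threshold.
Undo the ratio: input overshoot = 1.5 × 10 = 15 dB, giving input = -9 dB.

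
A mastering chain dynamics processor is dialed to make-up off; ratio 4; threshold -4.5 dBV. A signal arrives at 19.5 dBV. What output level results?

1.5 dBV

Overshoot: 19.5 − (-4.5) = 24 dB.
4:1 compression reduces that to 24/4 = 6 dB over.
That puts the output at 1.5 dBV.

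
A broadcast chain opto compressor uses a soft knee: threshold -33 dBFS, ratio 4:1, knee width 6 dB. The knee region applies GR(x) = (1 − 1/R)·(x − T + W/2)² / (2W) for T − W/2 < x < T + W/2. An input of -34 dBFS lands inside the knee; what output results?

-34.25 dBFS

x − T + W/2 = -34 − (-33) + 3 = 2.
GR = (1 − 1/4) × 2² / 12 = 0.75 × 4 / 12 = 0.25 dB.
Output = -34 − 0.25 = -34.25 dBFS.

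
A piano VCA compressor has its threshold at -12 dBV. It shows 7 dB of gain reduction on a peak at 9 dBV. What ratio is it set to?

1.5:1

Input overshoot = 9 − (-12) = 21 dB.
Output overshoot = 21 − 7 = 14 dB.
Ratio = input overshoot / output overshoot = 21 / 14 = 1.5.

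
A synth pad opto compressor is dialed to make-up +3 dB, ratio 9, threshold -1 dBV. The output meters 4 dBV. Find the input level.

17 dBV

Stripping the +3 dB make-up gives 1 dBV at the gain stage.
That's 2 dB above the -1 dBV threshold.
Input overshoot = R × output overshoot = 18 dB → input = -1 + 18 = 17 dBV.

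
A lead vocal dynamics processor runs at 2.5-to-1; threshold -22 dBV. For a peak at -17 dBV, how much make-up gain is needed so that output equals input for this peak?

3 dB

Without make-up, output = threshold + overshoot/2.5 = -22 + 2 = -20 dBV.
Gap to target: 3 dB.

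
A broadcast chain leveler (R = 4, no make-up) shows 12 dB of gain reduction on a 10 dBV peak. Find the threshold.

Input is 16 dB above T (since output overshoot × R = input overshoot: (-2 − T)·4 = 10 − T gives T = -6 dBV).
Check: -6 + (10 − (-6))/4 = -6 + 4 = -2 dBV. ✓

-6 dBV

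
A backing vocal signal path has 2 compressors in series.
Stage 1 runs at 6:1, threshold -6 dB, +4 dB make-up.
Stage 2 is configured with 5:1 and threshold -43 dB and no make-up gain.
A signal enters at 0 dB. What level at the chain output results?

-34.6 dB

Stage 1: 0 dB is 6 dB over -6 dB; at 6:1 that becomes 1 dB over, giving -5 dB; +4 dB make-up → -1 dB.
Stage 2: overshoot 42 dB → 42/5 = 8.4 dB → -34.6 dB.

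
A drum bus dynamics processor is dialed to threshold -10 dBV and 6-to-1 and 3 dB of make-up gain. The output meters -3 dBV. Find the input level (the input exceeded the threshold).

Before make-up, the level was -3 − 3 = -6 dBV.
That's 4 dB above the -10 dBV threshold.
Before 6:1 compression the overshoot was 4 × 6 = 24 dB, so input = -10 + 24 = 14 dBV.

14 dBV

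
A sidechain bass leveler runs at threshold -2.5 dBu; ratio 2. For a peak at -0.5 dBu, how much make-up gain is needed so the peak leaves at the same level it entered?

Overshoot 2 dB → 2/2 = 1 dB after compression, so the compressed level is -2.5 + 1 = -1.5 dBu.
Make-up = target − compressed = -0.5 − (-1.5) = 1 dB.

1 dB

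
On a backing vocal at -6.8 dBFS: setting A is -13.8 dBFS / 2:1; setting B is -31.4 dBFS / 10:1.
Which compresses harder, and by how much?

B, by 18.64 dB

A: overshoot 7 dB → output overshoot 3.5 dB → GR 3.5 dB.
B: overshoot 24.6 dB → output overshoot 2.46 dB → GR 22.14 dB.
Difference: 18.64 dB in favour of B.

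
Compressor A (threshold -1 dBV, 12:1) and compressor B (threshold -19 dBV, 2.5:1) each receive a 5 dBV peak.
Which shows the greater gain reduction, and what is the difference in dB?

B, by 8.9 dB

A: GR = 6 − 6/12 = 5.5 dB.
B: GR = 24 − 24/2.5 = 14.4 dB.
Difference: 8.9 dB in favour of B.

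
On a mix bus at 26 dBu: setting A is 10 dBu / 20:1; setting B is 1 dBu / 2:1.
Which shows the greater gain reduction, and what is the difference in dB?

A, by 2.7 dB

A: 16 dB over, compressed to 0.8 dB over, so 15.2 dB of GR.
B: 25 dB over, compressed to 12.5 dB over, so 12.5 dB of GR.
A applies 2.7 dB more gain reduction.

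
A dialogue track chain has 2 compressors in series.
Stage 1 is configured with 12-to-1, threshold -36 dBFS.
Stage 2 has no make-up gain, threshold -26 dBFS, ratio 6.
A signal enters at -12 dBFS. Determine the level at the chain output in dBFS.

-34 dBFS

Stage 1: -12 dBFS is 24 dB over -36 dBFS; at 12:1 that becomes 2 dB over, giving -34 dBFS.
Stage 2: -34 dBFS is at or below the -26 dBFS threshold — no compression; output -34 dBFS.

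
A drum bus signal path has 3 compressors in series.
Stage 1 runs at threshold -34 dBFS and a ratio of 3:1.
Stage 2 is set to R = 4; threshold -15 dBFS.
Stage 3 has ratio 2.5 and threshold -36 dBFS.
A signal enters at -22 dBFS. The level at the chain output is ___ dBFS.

-33.6 dBFS

Stage 1: 12 dB above -34 dBFS, reduced 3:1 to 4 dB above → -30 dBFS.
Stage 2: -30 dBFS ≤ -15 dBFS, so stage 2 doesn't engage; output -30 dBFS.
Stage 3: -30 dBFS is 6 dB over -36 dBFS; at 2.5:1 that becomes 2.4 dB over, giving -33.6 dBFS.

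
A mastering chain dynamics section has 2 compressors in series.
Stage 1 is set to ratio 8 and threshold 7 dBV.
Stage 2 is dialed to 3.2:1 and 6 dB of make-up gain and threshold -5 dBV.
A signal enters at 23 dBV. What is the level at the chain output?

Stage 1: 23 dBV is 16 dB over 7 dBV; at 8:1 that becomes 2 dB over, giving 9 dBV.
Stage 2: overshoot 14 dB → 14/3.2 = 4.375 dB → -0.625 dBV; +6 dB make-up → 5.375 dBV.

5.375 dBV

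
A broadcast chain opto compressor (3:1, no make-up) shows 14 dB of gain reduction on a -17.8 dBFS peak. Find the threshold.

Gain reduction = -17.8 − (-31.8) = 14 dB; output overshoot = GR / (R − 1) = 14 / 2 = 7 dB.
Threshold = output − output overshoot = -31.8 − 7 = -38.8 dBFS.

-38.8 dBFS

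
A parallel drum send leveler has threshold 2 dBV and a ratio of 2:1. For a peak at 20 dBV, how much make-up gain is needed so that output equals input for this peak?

9 dB

The peak compresses to 2 + 18/2 = 11 dBV.
To reach 20 dBV requires 20 − 11 = 9 dB of make-up.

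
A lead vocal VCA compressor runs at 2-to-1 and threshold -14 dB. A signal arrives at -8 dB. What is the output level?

The input is 6 dB above the -14 dB threshold.
At 2:1 the overshoot is divided by 2, leaving 3 dB above threshold.
That puts the output at -11 dB.

-11 dB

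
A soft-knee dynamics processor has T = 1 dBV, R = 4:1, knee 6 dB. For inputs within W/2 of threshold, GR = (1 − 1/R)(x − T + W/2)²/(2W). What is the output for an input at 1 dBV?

0.4375 dBV

x − T + W/2 = 1 − 1 + 3 = 3.
GR = (1 − 1/4) × 3² / 12 = 0.75 × 9 / 12 = 0.5625 dB.
Output = 1 − 0.5625 = 0.4375 dBV.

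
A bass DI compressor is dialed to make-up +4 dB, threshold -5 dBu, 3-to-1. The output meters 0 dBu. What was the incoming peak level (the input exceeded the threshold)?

-2 dBu

Remove make-up: 0 − 4 = -4 dBu.
Post-compression overshoot = -4 − (-5) = 1 dB.
Before 3:1 compression the overshoot was 1 × 3 = 3 dB, so input = -5 + 3 = -2 dBu.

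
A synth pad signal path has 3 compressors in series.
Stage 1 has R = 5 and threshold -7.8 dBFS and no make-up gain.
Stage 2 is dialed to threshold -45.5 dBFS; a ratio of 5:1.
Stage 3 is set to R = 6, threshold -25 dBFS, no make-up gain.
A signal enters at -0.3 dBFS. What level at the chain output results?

-37.66 dBFS

Stage 1: overshoot 7.5 dB → 7.5/5 = 1.5 dB → -6.3 dBFS.
Stage 2: overshoot 39.2 dB → 39.2/5 = 7.84 dB → -37.66 dBFS.
Stage 3: below threshold (-37.66 ≤ -25); passes unchanged; output -37.66 dBFS.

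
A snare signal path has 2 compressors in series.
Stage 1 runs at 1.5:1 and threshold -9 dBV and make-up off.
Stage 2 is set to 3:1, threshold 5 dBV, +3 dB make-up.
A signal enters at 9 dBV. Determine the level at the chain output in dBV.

6 dBV

Stage 1: 9 dBV is 18 dB over -9 dBV; at 1.5:1 that becomes 12 dB over, giving 3 dBV.
Stage 2: 3 dBV ≤ 5 dBV, so stage 2 doesn't engage; make-up brings it to 6 dBV.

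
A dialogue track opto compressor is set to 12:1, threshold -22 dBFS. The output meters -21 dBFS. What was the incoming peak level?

-10 dBFS

The compressed level sits -21 − (-22) = 1 dB over threshold.
Input overshoot = R × output overshoot = 12 dB → input = -22 + 12 = -10 dBFS.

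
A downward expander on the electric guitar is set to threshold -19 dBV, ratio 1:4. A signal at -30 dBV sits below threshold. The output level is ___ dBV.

-63 dBV

Undershoot = (-19) − (-30) = 11 dB.
At 1:4, that expands to 44 dB under threshold.
Output = -19 − 44 = -63 dBV.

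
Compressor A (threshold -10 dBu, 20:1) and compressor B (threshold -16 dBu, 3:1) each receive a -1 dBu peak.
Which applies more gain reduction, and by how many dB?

A: GR = 9 − 9/20 = 8.55 dB.
B: GR = 15 − 15/3 = 10 dB.
B reduces 1.45 dB more.

B, by 1.45 dB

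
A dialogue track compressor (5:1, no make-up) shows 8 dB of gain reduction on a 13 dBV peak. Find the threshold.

Gain reduction = 13 − 5 = 8 dB; output overshoot = GR / (R − 1) = 8 / 4 = 2 dB.
Threshold = output − output overshoot = 5 − 2 = 3 dBV.

3 dBV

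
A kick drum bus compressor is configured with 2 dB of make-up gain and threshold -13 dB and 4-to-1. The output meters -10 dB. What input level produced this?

-9 dB

Before make-up, the level was -10 − 2 = -12 dB.
That's 1 dB above the -13 dB threshold.
Before 4:1 compression the overshoot was 1 × 4 = 4 dB, so input = -13 + 4 = -9 dB.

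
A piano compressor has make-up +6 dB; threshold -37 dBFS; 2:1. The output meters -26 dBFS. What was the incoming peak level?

-27 dBFS

Stripping the +6 dB make-up gives -32 dBFS at the gain stage.
That's 5 dB above the -37 dBFS threshold.
Undo the ratio: input overshoot = 5 × 2 = 10 dB, giving input = -27 dBFS.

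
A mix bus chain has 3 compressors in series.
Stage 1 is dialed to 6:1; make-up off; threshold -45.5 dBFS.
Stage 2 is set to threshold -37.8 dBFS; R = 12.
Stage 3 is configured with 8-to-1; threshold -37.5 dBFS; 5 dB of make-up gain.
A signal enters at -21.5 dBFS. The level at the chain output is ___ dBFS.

Stage 1: 24 dB above -45.5 dBFS, reduced 6:1 to 4 dB above → -41.5 dBFS.
Stage 2: -41.5 dBFS ≤ -37.8 dBFS, so stage 2 doesn't engage; output -41.5 dBFS.
Stage 3: below threshold (-41.5 ≤ -37.5); passes unchanged; make-up brings it to -36.5 dBFS.

-36.5 dBFS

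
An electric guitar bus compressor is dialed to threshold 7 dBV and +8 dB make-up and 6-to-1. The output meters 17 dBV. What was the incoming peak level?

19 dBV

Remove make-up: 17 − 8 = 9 dBV.
The compressed level sits 9 − 7 = 2 dB over threshold.
Undo the ratio: input overshoot = 2 × 6 = 12 dB, giving input = 19 dBV.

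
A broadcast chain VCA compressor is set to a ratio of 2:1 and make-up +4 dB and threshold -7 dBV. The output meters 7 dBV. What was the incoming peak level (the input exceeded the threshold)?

Stripping the +4 dB make-up gives 3 dBV at the gain stage.
Post-compression overshoot = 3 − (-7) = 10 dB.
Input overshoot = R × output overshoot = 20 dB → input = -7 + 20 = 13 dBV.

13 dBV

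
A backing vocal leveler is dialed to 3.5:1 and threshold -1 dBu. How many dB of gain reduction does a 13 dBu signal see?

10 dB

Overshoot = 13 − (-1) = 14 dB.
After 3.5:1 compression the overshoot becomes 14/3.5 = 4 dB.
So the signal is attenuated by 14 − 4 = 10 dB.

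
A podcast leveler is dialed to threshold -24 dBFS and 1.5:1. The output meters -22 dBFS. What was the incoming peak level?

-21 dBFS

That's 2 dB above the -24 dBFS threshold.
Input overshoot = R × output overshoot = 3 dB → input = -24 + 3 = -21 dBFS.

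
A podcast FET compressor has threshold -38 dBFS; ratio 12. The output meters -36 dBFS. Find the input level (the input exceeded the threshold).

-14 dBFS

Post-compression overshoot = -36 − (-38) = 2 dB.
Input overshoot = R × output overshoot = 24 dB → input = -38 + 24 = -14 dBFS.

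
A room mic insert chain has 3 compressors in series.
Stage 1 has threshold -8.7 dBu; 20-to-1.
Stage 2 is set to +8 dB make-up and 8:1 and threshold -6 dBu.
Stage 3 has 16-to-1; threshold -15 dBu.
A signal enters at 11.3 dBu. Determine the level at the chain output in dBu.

Stage 1: 11.3 dBu is 20 dB over -8.7 dBu; at 20:1 that becomes 1 dB over, giving -7.7 dBu.
Stage 2: below threshold (-7.7 ≤ -6); passes unchanged; make-up brings it to 0.3 dBu.
Stage 3: 0.3 dBu is 15.3 dB over -15 dBu; at 16:1 that becomes 0.95625 dB over, giving -14.04375 dBu.

-14.04375 dBu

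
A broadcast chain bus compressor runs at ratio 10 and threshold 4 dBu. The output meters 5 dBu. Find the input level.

14 dBu

That's 1 dB above the 4 dBu threshold.
Undo the ratio: input overshoot = 1 × 10 = 10 dB, giving input = 14 dBu.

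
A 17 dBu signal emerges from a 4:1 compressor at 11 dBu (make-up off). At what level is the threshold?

9 dBu

Input is 8 dB above T (since output overshoot × R = input overshoot: (11 − T)·4 = 17 − T gives T = 9 dBu).
Check: 9 + (17 − 9)/4 = 9 + 2 = 11 dBu. ✓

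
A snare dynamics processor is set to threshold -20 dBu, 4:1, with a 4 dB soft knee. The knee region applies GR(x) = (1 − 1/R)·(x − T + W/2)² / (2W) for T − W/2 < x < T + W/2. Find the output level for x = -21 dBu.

x − T + W/2 = -21 − (-20) + 2 = 1.
GR = (1 − 1/4) × 1² / 8 = 0.75 × 1 / 8 = 0.09375 dB.
Output = -21 − 0.09375 = -21.09375 dBu.

-21.09375 dBu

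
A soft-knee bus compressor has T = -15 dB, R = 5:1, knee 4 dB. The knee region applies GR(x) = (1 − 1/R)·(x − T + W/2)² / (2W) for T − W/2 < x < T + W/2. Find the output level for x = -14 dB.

x − T + W/2 = -14 − (-15) + 2 = 3.
GR = (1 − 1/5) × 3² / 8 = 0.8 × 9 / 8 = 0.9 dB.
Output = -14 − 0.9 = -14.9 dB.

-14.9 dB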